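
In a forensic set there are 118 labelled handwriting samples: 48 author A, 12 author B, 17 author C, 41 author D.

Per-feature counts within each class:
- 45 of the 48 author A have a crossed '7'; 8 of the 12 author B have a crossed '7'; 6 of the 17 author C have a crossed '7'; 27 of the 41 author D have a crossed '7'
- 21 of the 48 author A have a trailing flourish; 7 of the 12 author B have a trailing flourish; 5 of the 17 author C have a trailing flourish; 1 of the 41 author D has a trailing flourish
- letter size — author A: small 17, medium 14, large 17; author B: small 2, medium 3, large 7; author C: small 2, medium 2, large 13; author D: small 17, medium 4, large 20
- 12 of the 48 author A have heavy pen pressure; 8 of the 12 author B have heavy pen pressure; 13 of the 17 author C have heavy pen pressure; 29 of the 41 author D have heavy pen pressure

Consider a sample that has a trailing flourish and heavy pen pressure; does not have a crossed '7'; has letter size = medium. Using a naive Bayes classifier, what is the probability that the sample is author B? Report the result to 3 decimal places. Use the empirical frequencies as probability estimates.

0.487

author A: (48/118) × (3/48) × (21/48) × (14/48) × (12/48) ≈ 0.000811043
author B: (12/118) × (4/12) × (7/12) × (3/12) × (8/12) ≈ 0.00329567
author C: (17/118) × (11/17) × (5/17) × (2/17) × (13/17) ≈ 0.00246665
author D: (41/118) × (14/41) × (1/41) × (4/41) × (29/41) ≈ 0.000199688
P(author B | x) = 0.00329567 / 0.006773051 ≈ 0.487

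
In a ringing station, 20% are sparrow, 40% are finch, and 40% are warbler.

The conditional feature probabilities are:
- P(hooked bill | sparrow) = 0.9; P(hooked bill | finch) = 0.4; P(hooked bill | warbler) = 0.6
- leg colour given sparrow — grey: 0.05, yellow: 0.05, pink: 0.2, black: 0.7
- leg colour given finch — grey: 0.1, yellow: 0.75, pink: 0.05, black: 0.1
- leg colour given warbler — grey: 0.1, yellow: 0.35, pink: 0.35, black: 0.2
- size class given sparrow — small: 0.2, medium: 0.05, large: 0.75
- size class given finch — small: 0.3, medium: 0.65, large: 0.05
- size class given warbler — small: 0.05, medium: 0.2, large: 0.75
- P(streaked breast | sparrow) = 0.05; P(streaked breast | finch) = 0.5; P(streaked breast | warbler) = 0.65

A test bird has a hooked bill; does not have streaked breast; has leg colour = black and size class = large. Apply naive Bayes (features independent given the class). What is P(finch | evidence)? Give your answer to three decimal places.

0.004

sparrow: 0.2 × 0.9 × 0.7 × 0.75 × (1−0.05) = 0.089775
finch: 0.4 × 0.4 × 0.1 × 0.05 × (1−0.5) = 0.0004
warbler: 0.4 × 0.6 × 0.2 × 0.75 × (1−0.65) = 0.0126
P(finch | x) = 0.0004 / 0.102775 ≈ 0.004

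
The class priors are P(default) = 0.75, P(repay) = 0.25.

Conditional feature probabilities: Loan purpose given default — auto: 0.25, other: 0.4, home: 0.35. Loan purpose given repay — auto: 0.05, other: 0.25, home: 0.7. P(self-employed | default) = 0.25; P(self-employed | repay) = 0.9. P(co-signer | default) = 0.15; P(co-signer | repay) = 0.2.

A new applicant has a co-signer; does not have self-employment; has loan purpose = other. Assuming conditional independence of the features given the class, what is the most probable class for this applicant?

default

default: 0.75 × 0.4 × (1−0.25) × 0.15 = 0.03375
repay: 0.25 × 0.25 × (1−0.9) × 0.2 = 0.00125
Highest score → default.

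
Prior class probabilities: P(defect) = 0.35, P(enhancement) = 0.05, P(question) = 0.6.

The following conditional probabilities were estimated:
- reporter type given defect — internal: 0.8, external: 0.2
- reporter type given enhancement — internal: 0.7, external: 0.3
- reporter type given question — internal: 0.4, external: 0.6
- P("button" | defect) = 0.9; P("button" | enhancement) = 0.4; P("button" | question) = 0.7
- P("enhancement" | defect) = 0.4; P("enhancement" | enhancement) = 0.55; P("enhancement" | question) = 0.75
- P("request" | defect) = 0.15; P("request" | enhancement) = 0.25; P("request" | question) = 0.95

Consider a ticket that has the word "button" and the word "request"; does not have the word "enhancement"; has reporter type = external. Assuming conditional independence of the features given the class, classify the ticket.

question

defect: 0.35 × 0.2 × 0.9 × (1−0.4) × 0.15 = 0.00567
enhancement: 0.05 × 0.3 × 0.4 × (1−0.55) × 0.25 = 0.000675
question: 0.6 × 0.6 × 0.7 × (1−0.75) × 0.95 = 0.05985
Highest score → question.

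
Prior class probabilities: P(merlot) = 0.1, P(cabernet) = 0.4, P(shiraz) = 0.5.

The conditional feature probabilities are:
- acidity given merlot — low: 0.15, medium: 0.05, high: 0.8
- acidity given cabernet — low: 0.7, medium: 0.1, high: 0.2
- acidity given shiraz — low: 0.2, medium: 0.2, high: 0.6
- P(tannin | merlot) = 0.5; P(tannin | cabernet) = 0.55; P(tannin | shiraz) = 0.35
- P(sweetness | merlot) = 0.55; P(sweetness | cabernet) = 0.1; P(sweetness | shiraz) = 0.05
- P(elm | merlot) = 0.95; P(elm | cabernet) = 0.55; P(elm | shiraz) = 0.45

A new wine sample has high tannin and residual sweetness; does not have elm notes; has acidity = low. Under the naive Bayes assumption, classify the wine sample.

merlot: 0.1 × 0.15 × 0.5 × 0.55 × (1−0.95) = 0.00020625
cabernet: 0.4 × 0.7 × 0.55 × 0.1 × (1−0.55) = 0.00693
shiraz: 0.5 × 0.2 × 0.35 × 0.05 × (1−0.45) = 0.0009625
Highest score → cabernet.

cabernet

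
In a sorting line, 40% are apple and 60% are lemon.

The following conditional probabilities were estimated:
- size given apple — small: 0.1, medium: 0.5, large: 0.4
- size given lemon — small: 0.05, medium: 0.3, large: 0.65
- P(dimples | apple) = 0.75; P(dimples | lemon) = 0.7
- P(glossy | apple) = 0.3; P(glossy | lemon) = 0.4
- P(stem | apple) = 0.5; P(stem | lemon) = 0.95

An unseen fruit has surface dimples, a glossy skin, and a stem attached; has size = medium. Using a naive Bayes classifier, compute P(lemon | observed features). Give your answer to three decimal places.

0.680

apple: 0.4 × 0.5 × 0.75 × 0.3 × 0.5 = 0.0225
lemon: 0.6 × 0.3 × 0.7 × 0.4 × 0.95 = 0.04788
P(lemon | x) = 0.04788 / 0.07038 ≈ 0.680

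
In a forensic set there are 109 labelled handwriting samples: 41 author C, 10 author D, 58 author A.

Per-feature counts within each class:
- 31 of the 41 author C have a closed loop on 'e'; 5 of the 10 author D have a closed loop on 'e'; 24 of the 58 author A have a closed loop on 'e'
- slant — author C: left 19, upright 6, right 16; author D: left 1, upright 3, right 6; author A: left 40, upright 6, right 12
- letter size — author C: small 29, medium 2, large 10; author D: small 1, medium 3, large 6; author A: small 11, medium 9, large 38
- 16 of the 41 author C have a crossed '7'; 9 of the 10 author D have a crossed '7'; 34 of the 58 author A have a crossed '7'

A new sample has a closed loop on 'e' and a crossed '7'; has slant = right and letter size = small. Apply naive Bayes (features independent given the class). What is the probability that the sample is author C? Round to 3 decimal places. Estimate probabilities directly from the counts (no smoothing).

0.802

author C: (41/109) × (31/41) × (16/41) × (29/41) × (16/41) ≈ 0.0306353
author D: (10/109) × (5/10) × (6/10) × (1/10) × (9/10) ≈ 0.00247706
author A: (58/109) × (24/58) × (12/58) × (11/58) × (34/58) ≈ 0.0050647
P(author C | x) = 0.0306353 / 0.03817706 ≈ 0.802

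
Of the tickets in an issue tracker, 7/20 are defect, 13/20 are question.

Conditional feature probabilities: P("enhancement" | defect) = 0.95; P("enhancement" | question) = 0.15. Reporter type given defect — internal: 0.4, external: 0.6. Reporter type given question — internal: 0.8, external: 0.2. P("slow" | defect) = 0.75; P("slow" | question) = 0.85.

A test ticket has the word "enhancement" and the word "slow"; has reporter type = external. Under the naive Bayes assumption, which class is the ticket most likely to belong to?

defect: 0.35 × 0.95 × 0.6 × 0.75 = 0.149625
question: 0.65 × 0.15 × 0.2 × 0.85 = 0.016575
Highest score → defect.

defect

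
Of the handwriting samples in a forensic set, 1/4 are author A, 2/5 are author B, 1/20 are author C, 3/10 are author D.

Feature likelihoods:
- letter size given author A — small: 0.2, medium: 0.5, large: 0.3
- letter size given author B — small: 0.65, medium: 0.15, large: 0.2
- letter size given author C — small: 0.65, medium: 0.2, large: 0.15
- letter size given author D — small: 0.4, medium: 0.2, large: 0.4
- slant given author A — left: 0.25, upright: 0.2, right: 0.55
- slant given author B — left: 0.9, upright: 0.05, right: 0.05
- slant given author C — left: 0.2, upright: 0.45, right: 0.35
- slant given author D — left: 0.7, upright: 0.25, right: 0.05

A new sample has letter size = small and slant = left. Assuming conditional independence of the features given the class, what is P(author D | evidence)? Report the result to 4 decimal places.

0.2493

author A: 0.25 × 0.2 × 0.25 = 0.0125
author B: 0.4 × 0.65 × 0.9 = 0.234
author C: 0.05 × 0.65 × 0.2 = 0.0065
author D: 0.3 × 0.4 × 0.7 = 0.084
P(author D | x) = 0.084 / 0.337 ≈ 0.2493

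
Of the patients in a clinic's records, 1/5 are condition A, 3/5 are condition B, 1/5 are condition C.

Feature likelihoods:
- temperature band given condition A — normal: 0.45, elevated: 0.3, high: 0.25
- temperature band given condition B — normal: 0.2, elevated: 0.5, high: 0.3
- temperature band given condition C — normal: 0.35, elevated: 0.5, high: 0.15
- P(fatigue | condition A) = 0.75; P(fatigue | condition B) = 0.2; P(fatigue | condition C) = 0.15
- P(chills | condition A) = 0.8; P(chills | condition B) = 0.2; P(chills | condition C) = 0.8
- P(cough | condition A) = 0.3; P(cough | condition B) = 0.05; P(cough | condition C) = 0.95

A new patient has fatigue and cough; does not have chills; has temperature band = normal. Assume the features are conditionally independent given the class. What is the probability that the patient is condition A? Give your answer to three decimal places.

0.578

condition A: 0.2 × 0.45 × 0.75 × (1−0.8) × 0.3 = 0.00405
condition B: 0.6 × 0.2 × 0.2 × (1−0.2) × 0.05 = 0.00096
condition C: 0.2 × 0.35 × 0.15 × (1−0.8) × 0.95 = 0.001995
P(condition A | x) = 0.00405 / 0.007005 ≈ 0.578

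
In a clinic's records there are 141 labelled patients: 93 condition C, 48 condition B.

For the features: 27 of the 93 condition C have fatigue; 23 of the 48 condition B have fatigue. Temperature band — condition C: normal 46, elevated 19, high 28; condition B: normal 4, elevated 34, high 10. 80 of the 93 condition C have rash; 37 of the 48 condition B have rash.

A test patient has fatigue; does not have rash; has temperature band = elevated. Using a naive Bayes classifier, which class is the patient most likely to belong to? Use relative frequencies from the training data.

condition C: (93/141) × (27/93) × (19/93) × (13/93) ≈ 0.00546859
condition B: (48/141) × (23/48) × (34/48) × (11/48) ≈ 0.0264788
Highest score → condition B.

condition B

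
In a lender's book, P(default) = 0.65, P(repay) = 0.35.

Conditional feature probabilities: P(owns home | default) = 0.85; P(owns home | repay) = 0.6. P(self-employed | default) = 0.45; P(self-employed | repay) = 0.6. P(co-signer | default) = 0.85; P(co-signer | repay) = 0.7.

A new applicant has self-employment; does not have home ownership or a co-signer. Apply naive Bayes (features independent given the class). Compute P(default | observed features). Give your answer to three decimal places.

0.207

default: 0.65 × (1−0.85) × 0.45 × (1−0.85) = 0.00658125
repay: 0.35 × (1−0.6) × 0.6 × (1−0.7) = 0.0252
P(default | x) = 0.00658125 / 0.03178125 ≈ 0.207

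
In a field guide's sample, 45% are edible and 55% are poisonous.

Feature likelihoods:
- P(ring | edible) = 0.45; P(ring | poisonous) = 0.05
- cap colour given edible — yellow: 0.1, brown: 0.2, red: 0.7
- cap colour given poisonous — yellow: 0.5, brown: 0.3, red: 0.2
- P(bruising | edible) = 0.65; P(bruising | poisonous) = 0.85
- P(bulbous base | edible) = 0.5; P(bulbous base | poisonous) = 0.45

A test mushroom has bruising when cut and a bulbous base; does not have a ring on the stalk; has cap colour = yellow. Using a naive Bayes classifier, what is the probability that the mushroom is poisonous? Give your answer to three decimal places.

edible: 0.45 × (1−0.45) × 0.1 × 0.65 × 0.5 = 0.00804375
poisonous: 0.55 × (1−0.05) × 0.5 × 0.85 × 0.45 = 0.099928125
P(poisonous | x) = 0.099928125 / 0.107971875 ≈ 0.926

0.926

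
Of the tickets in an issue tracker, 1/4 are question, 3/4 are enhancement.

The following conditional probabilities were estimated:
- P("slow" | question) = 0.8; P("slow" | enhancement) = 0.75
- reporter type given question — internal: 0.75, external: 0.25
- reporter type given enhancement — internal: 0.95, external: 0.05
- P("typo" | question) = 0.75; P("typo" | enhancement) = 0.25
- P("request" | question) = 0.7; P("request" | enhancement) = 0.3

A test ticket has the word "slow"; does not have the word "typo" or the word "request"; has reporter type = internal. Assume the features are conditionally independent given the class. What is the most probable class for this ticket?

enhancement

question: 0.25 × 0.8 × 0.75 × (1−0.75) × (1−0.7) = 0.01125
enhancement: 0.75 × 0.75 × 0.95 × (1−0.25) × (1−0.3) = 0.280546875
Highest score → enhancement.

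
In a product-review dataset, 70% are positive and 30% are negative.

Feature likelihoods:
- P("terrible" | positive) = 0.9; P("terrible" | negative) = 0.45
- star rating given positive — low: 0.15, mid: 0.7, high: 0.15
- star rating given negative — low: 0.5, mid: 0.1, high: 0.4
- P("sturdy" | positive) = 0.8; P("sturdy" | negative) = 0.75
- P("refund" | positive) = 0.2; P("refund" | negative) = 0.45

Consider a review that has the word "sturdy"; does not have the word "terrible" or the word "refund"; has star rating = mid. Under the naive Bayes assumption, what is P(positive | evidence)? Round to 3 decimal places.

0.822

positive: 0.7 × (1−0.9) × 0.7 × 0.8 × (1−0.2) = 0.03136
negative: 0.3 × (1−0.45) × 0.1 × 0.75 × (1−0.45) = 0.00680625
P(positive | x) = 0.03136 / 0.03816625 ≈ 0.822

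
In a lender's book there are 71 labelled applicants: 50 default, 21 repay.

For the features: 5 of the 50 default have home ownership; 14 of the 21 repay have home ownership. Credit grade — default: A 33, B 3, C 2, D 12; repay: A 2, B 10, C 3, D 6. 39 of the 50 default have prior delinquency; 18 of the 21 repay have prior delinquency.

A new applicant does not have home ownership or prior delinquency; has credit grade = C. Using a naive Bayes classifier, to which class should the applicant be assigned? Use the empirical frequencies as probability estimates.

default: (50/71) × (45/50) × (2/50) × (11/50) ≈ 0.00557746
repay: (21/71) × (7/21) × (3/21) × (3/21) ≈ 0.00201207
Highest score → default.

default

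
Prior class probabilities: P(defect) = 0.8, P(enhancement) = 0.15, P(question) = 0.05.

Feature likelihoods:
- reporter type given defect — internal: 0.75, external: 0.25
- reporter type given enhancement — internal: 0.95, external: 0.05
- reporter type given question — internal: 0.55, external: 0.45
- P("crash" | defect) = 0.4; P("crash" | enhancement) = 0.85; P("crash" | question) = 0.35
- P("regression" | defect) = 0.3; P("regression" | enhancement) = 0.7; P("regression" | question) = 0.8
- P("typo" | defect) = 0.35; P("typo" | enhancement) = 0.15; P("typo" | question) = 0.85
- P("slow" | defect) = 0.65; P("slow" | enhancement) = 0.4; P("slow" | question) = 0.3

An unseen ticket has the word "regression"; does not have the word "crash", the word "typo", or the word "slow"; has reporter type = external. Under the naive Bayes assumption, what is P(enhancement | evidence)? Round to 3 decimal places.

0.041

defect: 0.8 × 0.25 × (1−0.4) × 0.3 × (1−0.35) × (1−0.65) = 0.00819
enhancement: 0.15 × 0.05 × (1−0.85) × 0.7 × (1−0.15) × (1−0.4) = 0.000401625
question: 0.05 × 0.45 × (1−0.35) × 0.8 × (1−0.85) × (1−0.3) = 0.0012285
P(enhancement | x) = 0.000401625 / 0.009820125 ≈ 0.041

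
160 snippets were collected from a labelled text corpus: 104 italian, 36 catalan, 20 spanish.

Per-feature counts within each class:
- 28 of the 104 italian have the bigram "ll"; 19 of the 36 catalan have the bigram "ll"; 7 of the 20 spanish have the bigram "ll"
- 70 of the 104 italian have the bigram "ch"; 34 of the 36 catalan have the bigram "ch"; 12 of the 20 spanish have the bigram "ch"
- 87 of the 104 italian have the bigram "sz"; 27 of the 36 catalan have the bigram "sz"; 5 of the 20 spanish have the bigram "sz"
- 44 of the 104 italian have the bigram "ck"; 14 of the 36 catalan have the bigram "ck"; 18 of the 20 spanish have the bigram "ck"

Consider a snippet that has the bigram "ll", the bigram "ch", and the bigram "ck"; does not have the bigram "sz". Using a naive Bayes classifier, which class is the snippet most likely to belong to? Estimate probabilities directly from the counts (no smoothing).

italian: (104/160) × (28/104) × (70/104) × (17/104) × (44/104) ≈ 0.00814587
catalan: (36/160) × (19/36) × (34/36) × (9/36) × (14/36) ≈ 0.0109037
spanish: (20/160) × (7/20) × (12/20) × (15/20) × (18/20) = 0.01771875
Highest score → spanish.

spanish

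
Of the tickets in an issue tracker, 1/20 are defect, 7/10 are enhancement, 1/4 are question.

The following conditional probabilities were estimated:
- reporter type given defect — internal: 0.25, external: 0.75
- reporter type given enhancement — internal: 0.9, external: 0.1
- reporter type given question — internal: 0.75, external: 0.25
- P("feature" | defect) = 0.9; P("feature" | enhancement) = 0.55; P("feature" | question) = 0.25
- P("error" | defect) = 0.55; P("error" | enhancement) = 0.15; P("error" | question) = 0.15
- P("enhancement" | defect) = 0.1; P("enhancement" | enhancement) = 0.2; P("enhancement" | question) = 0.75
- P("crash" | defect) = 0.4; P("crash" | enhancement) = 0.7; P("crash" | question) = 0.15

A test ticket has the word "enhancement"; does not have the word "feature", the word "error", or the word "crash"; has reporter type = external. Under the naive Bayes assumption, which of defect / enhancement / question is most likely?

defect: 0.05 × 0.75 × (1−0.9) × (1−0.55) × 0.1 × (1−0.4) = 0.00010125
enhancement: 0.7 × 0.1 × (1−0.55) × (1−0.15) × 0.2 × (1−0.7) = 0.0016065
question: 0.25 × 0.25 × (1−0.25) × (1−0.15) × 0.75 × (1−0.15) = 0.025400390625
Highest score → question.

question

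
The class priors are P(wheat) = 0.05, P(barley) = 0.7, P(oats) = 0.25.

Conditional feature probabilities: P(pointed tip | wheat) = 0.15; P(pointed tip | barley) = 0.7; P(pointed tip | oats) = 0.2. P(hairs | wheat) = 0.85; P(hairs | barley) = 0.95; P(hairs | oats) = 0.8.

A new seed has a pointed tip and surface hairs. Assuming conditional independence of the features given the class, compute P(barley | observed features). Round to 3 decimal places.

0.909

wheat: 0.05 × 0.15 × 0.85 = 0.006375
barley: 0.7 × 0.7 × 0.95 = 0.4655
oats: 0.25 × 0.2 × 0.8 = 0.04
P(barley | x) = 0.4655 / 0.511875 ≈ 0.909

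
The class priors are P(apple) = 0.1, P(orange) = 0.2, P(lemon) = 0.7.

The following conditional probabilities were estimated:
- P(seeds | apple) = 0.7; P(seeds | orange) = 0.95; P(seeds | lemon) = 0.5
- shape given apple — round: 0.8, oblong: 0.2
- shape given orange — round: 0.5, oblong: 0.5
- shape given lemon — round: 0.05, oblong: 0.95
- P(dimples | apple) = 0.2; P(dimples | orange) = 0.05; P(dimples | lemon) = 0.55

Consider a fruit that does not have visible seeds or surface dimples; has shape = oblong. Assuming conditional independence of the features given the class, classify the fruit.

apple: 0.1 × (1−0.7) × 0.2 × (1−0.2) = 0.0048
orange: 0.2 × (1−0.95) × 0.5 × (1−0.05) = 0.00475
lemon: 0.7 × (1−0.5) × 0.95 × (1−0.55) = 0.149625
Highest score → lemon.

lemon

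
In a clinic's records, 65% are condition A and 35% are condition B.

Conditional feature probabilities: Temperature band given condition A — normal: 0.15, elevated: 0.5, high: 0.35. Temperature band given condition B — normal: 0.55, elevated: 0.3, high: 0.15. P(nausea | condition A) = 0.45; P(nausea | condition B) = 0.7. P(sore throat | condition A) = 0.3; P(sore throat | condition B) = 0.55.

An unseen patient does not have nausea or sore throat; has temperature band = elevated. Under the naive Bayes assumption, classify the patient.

condition A

condition A: 0.65 × 0.5 × (1−0.45) × (1−0.3) = 0.125125
condition B: 0.35 × 0.3 × (1−0.7) × (1−0.55) = 0.014175
Highest score → condition A.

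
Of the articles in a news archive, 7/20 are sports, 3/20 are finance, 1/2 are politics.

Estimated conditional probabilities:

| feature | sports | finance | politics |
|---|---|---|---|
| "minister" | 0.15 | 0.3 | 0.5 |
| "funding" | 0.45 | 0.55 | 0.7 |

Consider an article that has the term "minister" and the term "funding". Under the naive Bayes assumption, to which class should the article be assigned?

politics

sports: 0.35 × 0.15 × 0.45 = 0.023625
finance: 0.15 × 0.3 × 0.55 = 0.02475
politics: 0.5 × 0.5 × 0.7 = 0.175
Highest score → politics.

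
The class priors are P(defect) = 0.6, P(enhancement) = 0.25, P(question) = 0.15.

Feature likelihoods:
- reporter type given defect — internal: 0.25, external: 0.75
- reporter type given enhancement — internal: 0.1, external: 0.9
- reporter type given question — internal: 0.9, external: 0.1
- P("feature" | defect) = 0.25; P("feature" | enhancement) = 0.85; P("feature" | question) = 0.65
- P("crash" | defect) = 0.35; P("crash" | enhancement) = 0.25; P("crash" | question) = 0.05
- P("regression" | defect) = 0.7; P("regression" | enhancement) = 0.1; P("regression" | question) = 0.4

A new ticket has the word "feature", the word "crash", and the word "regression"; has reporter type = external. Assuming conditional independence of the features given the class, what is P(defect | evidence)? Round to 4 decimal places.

0.8471

defect: 0.6 × 0.75 × 0.25 × 0.35 × 0.7 = 0.0275625
enhancement: 0.25 × 0.9 × 0.85 × 0.25 × 0.1 = 0.00478125
question: 0.15 × 0.1 × 0.65 × 0.05 × 0.4 = 0.000195
P(defect | x) = 0.0275625 / 0.03253875 ≈ 0.8471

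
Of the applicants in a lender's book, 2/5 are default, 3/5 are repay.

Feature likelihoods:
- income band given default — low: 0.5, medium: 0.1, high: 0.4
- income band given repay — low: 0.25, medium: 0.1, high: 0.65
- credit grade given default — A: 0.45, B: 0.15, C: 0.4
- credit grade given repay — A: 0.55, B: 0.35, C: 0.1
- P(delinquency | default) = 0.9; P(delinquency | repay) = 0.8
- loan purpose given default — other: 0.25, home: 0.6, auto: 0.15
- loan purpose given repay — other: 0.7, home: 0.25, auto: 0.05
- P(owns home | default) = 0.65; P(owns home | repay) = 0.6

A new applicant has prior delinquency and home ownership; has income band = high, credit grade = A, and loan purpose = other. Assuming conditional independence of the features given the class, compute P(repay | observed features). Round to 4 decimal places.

default: 0.4 × 0.4 × 0.45 × 0.9 × 0.25 × 0.65 = 0.01053
repay: 0.6 × 0.65 × 0.55 × 0.8 × 0.7 × 0.6 = 0.072072
P(repay | x) = 0.072072 / 0.082602 ≈ 0.8725

0.8725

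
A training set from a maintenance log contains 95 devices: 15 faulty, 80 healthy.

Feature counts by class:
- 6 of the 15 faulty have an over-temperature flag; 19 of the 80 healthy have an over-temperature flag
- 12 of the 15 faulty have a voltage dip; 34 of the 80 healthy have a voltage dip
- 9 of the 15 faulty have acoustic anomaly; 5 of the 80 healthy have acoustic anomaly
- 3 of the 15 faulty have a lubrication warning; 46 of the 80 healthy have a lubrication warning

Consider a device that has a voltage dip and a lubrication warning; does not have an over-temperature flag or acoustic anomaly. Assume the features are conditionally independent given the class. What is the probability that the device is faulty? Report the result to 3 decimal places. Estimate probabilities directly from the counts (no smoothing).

0.040

faulty: (15/95) × (9/15) × (12/15) × (6/15) × (3/15) ≈ 0.00606316
healthy: (80/95) × (61/80) × (34/80) × (75/80) × (46/80) ≈ 0.147107
P(faulty | x) = 0.00606316 / 0.15317016 ≈ 0.040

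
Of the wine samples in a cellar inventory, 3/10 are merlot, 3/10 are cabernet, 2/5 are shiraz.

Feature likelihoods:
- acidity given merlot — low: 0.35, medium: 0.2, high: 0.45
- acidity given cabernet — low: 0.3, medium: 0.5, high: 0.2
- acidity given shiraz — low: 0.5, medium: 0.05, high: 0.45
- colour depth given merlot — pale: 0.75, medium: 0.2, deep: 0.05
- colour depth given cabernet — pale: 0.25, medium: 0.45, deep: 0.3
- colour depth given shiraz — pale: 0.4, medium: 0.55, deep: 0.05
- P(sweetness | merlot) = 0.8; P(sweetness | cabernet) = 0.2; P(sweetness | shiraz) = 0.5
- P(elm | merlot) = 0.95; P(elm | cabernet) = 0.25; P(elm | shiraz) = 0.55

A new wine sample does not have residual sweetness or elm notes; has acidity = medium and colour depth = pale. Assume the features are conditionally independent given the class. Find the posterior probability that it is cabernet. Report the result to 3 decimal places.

merlot: 0.3 × 0.2 × 0.75 × (1−0.8) × (1−0.95) = 0.00045
cabernet: 0.3 × 0.5 × 0.25 × (1−0.2) × (1−0.25) = 0.0225
shiraz: 0.4 × 0.05 × 0.4 × (1−0.5) × (1−0.55) = 0.0018
P(cabernet | x) = 0.0225 / 0.02475 ≈ 0.909

0.909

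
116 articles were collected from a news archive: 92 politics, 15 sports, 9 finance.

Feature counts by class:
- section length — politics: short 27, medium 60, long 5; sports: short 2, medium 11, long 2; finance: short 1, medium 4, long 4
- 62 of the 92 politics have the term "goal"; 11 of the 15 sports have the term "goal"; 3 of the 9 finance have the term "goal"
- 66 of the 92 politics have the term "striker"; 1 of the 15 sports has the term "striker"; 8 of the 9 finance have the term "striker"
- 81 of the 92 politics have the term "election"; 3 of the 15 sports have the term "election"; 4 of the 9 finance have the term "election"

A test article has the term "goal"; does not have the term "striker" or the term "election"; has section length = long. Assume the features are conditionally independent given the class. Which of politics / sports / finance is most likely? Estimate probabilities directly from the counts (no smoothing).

politics: (92/116) × (5/92) × (62/92) × (26/92) × (11/92) ≈ 0.000981536
sports: (15/116) × (2/15) × (11/15) × (14/15) × (12/15) ≈ 0.00944061
finance: (9/116) × (4/9) × (3/9) × (1/9) × (5/9) ≈ 0.000709522
Highest score → sports.

sports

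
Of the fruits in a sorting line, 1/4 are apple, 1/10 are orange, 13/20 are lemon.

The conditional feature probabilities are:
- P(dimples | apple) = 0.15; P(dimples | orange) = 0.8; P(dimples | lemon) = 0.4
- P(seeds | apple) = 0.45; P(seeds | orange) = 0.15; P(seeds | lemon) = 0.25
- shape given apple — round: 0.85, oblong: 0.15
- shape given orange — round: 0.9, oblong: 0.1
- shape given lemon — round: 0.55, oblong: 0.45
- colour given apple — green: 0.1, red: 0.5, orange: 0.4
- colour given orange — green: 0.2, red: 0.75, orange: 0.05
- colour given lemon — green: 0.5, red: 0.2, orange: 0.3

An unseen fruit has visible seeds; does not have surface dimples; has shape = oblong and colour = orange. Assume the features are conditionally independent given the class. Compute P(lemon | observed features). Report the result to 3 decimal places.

0.696

apple: 0.25 × (1−0.15) × 0.45 × 0.15 × 0.4 = 0.0057375
orange: 0.1 × (1−0.8) × 0.15 × 0.1 × 0.05 = 0.000015
lemon: 0.65 × (1−0.4) × 0.25 × 0.45 × 0.3 = 0.0131625
P(lemon | x) = 0.0131625 / 0.018915 ≈ 0.696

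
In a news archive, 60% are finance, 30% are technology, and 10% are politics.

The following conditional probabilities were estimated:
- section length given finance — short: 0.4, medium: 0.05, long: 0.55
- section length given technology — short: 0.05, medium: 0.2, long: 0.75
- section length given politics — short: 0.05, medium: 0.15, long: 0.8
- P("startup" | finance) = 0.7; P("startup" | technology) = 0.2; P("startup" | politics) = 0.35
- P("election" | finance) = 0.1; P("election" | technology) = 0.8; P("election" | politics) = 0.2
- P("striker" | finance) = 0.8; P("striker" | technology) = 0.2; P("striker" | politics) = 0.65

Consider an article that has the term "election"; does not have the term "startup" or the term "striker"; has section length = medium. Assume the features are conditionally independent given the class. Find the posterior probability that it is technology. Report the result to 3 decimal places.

0.973

finance: 0.6 × 0.05 × (1−0.7) × 0.1 × (1−0.8) = 0.00018
technology: 0.3 × 0.2 × (1−0.2) × 0.8 × (1−0.2) = 0.03072
politics: 0.1 × 0.15 × (1−0.35) × 0.2 × (1−0.65) = 0.0006825
P(technology | x) = 0.03072 / 0.0315825 ≈ 0.973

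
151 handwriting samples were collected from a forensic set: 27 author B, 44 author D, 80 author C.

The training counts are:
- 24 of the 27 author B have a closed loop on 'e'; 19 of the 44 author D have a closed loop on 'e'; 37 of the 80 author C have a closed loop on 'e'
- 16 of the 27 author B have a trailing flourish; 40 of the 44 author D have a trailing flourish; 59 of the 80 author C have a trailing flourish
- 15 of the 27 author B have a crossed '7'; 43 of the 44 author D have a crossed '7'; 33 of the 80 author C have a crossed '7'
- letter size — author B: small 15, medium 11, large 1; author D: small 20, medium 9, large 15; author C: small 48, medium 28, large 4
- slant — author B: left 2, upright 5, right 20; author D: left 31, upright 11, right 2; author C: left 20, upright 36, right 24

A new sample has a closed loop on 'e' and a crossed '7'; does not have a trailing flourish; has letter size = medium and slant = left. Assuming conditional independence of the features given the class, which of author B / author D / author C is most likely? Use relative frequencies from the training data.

author B: (27/151) × (24/27) × (11/27) × (15/27) × (11/27) × (2/27) ≈ 0.00108564
author D: (44/151) × (19/44) × (4/44) × (43/44) × (9/44) × (31/44) ≈ 0.00161101
author C: (80/151) × (37/80) × (21/80) × (33/80) × (28/80) × (20/80) ≈ 0.00232159
Highest score → author C.

author C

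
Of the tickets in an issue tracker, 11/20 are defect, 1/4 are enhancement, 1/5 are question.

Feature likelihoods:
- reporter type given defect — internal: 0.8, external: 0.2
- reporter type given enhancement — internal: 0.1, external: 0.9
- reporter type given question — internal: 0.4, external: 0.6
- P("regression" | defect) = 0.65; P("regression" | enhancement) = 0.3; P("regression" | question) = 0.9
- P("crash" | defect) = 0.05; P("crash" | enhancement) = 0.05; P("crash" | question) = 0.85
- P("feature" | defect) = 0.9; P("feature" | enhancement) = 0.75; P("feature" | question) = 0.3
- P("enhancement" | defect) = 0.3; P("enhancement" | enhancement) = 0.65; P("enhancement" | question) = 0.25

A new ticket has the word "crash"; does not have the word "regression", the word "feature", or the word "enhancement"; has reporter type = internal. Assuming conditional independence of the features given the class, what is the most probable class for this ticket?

defect: 0.55 × 0.8 × (1−0.65) × 0.05 × (1−0.9) × (1−0.3) = 0.000539
enhancement: 0.25 × 0.1 × (1−0.3) × 0.05 × (1−0.75) × (1−0.65) = 0.0000765625
question: 0.2 × 0.4 × (1−0.9) × 0.85 × (1−0.3) × (1−0.25) = 0.00357
Highest score → question.

question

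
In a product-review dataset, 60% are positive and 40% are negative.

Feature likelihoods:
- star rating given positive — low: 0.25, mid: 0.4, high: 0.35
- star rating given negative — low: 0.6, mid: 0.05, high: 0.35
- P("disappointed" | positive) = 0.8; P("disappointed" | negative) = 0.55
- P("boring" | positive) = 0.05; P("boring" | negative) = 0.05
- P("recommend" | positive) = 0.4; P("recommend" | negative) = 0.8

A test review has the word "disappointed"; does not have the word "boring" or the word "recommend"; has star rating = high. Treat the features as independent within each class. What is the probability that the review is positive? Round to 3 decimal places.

positive: 0.6 × 0.35 × 0.8 × (1−0.05) × (1−0.4) = 0.09576
negative: 0.4 × 0.35 × 0.55 × (1−0.05) × (1−0.8) = 0.01463
P(positive | x) = 0.09576 / 0.11039 ≈ 0.867

0.867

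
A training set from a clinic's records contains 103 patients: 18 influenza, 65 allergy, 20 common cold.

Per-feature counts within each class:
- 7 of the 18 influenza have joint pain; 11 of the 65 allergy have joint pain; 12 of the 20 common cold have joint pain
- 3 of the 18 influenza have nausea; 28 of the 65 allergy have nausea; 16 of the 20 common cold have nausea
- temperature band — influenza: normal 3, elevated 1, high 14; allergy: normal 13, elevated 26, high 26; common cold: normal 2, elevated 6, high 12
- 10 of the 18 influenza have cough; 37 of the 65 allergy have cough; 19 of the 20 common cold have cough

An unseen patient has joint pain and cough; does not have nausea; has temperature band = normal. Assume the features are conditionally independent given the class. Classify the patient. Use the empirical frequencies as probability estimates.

allergy

influenza: (18/103) × (7/18) × (15/18) × (3/18) × (10/18) ≈ 0.00524392
allergy: (65/103) × (11/65) × (37/65) × (13/65) × (37/65) ≈ 0.00692089
common cold: (20/103) × (12/20) × (4/20) × (2/20) × (19/20) ≈ 0.00221359
Highest score → allergy.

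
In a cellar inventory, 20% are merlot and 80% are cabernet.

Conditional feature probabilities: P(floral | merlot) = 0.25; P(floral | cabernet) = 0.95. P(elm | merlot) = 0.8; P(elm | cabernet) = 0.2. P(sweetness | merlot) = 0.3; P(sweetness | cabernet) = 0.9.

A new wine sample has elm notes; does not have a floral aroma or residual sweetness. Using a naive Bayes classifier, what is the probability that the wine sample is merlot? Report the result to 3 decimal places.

merlot: 0.2 × (1−0.25) × 0.8 × (1−0.3) = 0.084
cabernet: 0.8 × (1−0.95) × 0.2 × (1−0.9) = 0.0008
P(merlot | x) = 0.084 / 0.0848 ≈ 0.991

0.991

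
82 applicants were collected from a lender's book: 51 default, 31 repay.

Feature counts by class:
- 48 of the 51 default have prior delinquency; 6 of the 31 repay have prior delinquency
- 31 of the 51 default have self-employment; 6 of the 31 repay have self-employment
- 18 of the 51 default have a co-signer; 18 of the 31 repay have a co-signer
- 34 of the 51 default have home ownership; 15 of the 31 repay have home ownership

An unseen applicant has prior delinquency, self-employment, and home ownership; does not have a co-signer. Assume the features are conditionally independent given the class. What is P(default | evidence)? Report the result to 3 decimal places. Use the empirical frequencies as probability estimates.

default: (51/82) × (48/51) × (31/51) × (33/51) × (34/51) ≈ 0.153487
repay: (31/82) × (6/31) × (6/31) × (13/31) × (15/31) ≈ 0.00287368
P(default | x) = 0.153487 / 0.15636068 ≈ 0.982

0.982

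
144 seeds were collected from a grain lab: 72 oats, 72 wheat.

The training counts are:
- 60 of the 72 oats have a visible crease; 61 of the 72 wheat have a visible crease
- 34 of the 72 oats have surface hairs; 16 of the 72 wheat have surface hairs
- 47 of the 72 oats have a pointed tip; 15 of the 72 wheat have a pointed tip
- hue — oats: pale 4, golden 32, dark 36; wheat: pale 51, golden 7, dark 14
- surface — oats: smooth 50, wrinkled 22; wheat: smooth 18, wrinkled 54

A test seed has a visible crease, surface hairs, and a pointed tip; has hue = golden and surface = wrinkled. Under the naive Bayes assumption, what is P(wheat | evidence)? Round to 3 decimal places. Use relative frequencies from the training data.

oats: (72/144) × (60/72) × (34/72) × (47/72) × (32/72) × (22/72) ≈ 0.0174425
wheat: (72/144) × (61/72) × (16/72) × (15/72) × (7/72) × (54/72) ≈ 0.00143001
P(wheat | x) = 0.00143001 / 0.01887251 ≈ 0.076

0.076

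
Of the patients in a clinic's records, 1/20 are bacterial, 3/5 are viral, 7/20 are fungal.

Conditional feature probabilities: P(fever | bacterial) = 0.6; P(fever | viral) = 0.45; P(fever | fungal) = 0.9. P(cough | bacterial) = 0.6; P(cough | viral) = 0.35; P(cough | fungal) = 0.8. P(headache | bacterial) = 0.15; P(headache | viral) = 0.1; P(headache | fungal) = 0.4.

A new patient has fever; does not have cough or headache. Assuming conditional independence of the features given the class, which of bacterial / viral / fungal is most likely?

viral

bacterial: 0.05 × 0.6 × (1−0.6) × (1−0.15) = 0.0102
viral: 0.6 × 0.45 × (1−0.35) × (1−0.1) = 0.15795
fungal: 0.35 × 0.9 × (1−0.8) × (1−0.4) = 0.0378
Highest score → viral.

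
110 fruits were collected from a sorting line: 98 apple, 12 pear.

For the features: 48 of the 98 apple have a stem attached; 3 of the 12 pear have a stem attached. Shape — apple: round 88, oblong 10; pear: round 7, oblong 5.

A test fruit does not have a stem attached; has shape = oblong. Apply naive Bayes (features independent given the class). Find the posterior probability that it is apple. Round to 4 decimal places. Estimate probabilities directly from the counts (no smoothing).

apple: (98/110) × (50/98) × (10/98) ≈ 0.0463822
pear: (12/110) × (9/12) × (5/12) ≈ 0.0340909
P(apple | x) = 0.0463822 / 0.0804731 ≈ 0.5764

0.5764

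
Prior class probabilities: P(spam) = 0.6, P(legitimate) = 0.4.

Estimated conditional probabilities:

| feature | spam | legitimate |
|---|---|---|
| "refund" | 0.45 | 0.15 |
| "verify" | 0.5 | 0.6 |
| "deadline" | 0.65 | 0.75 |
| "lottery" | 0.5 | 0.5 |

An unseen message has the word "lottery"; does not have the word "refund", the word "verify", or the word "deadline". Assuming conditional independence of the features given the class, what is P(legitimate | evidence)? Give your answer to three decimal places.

0.371

spam: 0.6 × (1−0.45) × (1−0.5) × (1−0.65) × 0.5 = 0.028875
legitimate: 0.4 × (1−0.15) × (1−0.6) × (1−0.75) × 0.5 = 0.017
P(legitimate | x) = 0.017 / 0.045875 ≈ 0.371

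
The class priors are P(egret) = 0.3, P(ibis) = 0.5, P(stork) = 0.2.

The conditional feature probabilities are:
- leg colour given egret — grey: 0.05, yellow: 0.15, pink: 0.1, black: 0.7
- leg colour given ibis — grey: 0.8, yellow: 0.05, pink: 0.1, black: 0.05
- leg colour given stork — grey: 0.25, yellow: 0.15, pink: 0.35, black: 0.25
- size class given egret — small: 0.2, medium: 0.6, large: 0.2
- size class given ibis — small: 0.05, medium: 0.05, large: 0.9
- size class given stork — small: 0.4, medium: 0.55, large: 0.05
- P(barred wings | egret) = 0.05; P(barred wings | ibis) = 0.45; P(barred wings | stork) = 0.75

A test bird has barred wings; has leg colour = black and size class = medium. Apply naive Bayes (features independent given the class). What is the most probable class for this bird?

stork

egret: 0.3 × 0.7 × 0.6 × 0.05 = 0.0063
ibis: 0.5 × 0.05 × 0.05 × 0.45 = 0.0005625
stork: 0.2 × 0.25 × 0.55 × 0.75 = 0.020625
Highest score → stork.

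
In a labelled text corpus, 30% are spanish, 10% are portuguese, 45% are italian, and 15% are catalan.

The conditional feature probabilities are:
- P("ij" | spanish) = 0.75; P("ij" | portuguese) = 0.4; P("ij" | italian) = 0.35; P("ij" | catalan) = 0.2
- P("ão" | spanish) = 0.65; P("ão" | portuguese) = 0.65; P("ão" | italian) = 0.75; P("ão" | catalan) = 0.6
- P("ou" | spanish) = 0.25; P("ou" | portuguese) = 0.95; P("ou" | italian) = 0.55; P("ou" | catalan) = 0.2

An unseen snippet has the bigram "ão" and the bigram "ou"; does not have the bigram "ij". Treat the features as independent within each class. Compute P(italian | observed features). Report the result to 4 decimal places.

spanish: 0.3 × (1−0.75) × 0.65 × 0.25 = 0.0121875
portuguese: 0.1 × (1−0.4) × 0.65 × 0.95 = 0.03705
italian: 0.45 × (1−0.35) × 0.75 × 0.55 = 0.12065625
catalan: 0.15 × (1−0.2) × 0.6 × 0.2 = 0.0144
P(italian | x) = 0.12065625 / 0.18429375 ≈ 0.6547

0.6547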